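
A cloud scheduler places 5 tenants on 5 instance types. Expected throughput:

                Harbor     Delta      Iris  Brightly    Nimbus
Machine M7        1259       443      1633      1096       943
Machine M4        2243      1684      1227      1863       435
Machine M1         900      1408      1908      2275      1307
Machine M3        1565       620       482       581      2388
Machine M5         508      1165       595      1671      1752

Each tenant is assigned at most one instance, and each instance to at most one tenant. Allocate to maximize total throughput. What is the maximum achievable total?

Max total: 9704 ops/s

This is the linear assignment problem.
Optimal: Harbor→Machine M4 (2243 ops/s), Delta→Machine M5 (1165 ops/s), Iris→Machine M7 (1633 ops/s), Brightly→Machine M1 (2275 ops/s), Nimbus→Machine M3 (2388 ops/s) — total 2243+1165+1633+2275+2388 = 9704 ops/s.
Row-greedy (each tenant in turn takes its best remaining instance) gives 9343 ops/s, worse by 361.
Next-best assignment: Harbor→Machine M4, Delta→Machine M1, Iris→Machine M7, Brightly→Machine M5, Nimbus→Machine M3 = 9343 ops/s.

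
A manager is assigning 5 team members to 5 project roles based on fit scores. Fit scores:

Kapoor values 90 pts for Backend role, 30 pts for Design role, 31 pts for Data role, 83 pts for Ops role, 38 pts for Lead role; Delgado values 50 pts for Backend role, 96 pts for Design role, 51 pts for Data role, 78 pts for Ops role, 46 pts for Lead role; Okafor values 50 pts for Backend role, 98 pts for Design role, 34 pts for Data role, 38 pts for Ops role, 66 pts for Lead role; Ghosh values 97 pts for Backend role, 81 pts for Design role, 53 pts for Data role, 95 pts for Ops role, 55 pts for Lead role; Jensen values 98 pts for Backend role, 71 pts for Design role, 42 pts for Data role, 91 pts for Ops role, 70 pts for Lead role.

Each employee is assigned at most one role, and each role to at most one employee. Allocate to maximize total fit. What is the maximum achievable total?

Max total: 404 pts

This is a one-to-one assignment (maximum-weight bipartite matching).
Optimal: Kapoor→Backend role (90 pts), Delgado→Data role (51 pts), Okafor→Design role (98 pts), Ghosh→Ops role (95 pts), Jensen→Lead role (70 pts) — total 90+51+98+95+70 = 404 pts.
Max-entry greedy (repeatedly take the single best remaining cell) gives 380 pts, worse by 24.
Next-best assignment: Kapoor→Ops role, Delgado→Data role, Okafor→Design role, Ghosh→Backend role, Jensen→Lead role = 399 pts.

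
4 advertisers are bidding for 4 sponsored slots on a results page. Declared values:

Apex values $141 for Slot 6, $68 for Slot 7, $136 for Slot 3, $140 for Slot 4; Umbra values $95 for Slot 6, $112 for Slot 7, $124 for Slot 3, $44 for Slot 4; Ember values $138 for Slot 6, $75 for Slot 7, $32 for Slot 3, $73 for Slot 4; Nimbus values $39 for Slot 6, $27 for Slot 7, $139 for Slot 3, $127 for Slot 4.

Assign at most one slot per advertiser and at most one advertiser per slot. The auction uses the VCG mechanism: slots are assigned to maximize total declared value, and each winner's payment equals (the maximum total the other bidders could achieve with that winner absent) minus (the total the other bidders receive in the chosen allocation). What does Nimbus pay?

Efficient allocation: Apex→Slot 4 ($140), Umbra→Slot 7 ($112), Ember→Slot 6 ($138), Nimbus→Slot 3 ($139); total welfare W = $529.
Nimbus receives Slot 3 at value $139, so the others get W − 139 = $390.
Without Nimbus: best allocation of the remaining 3 bidders over all 4 slots is Apex→Slot 4 ($140), Umbra→Slot 3 ($124), Ember→Slot 6 ($138), total $402.
VCG payment = (others' best without Nimbus) − (others' welfare with Nimbus) = 402 − 390 = $12.

Nimbus pays $12.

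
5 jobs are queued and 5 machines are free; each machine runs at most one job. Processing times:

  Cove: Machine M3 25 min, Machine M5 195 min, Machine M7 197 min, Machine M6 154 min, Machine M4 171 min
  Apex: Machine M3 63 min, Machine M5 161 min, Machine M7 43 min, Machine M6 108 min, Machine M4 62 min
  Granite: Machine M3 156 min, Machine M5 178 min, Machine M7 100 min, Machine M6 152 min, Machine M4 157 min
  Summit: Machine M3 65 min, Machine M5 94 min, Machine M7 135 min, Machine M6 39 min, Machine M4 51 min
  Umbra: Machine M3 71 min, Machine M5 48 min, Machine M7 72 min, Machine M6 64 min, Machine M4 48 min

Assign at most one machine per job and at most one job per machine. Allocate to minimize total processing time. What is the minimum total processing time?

Treat this as an assignment problem: match each job to one machine.
Optimal: Cove→Machine M3 (25 min), Apex→Machine M4 (62 min), Granite→Machine M7 (100 min), Summit→Machine M6 (39 min), Umbra→Machine M5 (48 min) — total 25+62+100+39+48 = 274 min.
Next-best assignment: Cove→Machine M3, Apex→Machine M7, Granite→Machine M4, Summit→Machine M6, Umbra→Machine M5 = 312 min.

Minimum total: 274 min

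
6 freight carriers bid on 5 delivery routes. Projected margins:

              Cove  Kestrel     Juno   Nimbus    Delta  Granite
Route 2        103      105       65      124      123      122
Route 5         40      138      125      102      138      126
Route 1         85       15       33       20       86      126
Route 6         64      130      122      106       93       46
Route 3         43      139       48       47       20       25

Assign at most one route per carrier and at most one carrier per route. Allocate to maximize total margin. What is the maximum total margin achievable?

Optimal: Nimbus→Route 2 ($124k), Delta→Route 5 ($138k), Granite→Route 1 ($126k), Juno→Route 6 ($122k), Kestrel→Route 3 ($139k) — total 124+138+126+122+139 = $649k.
Row-greedy (each carrier in turn takes its best remaining route) gives $559k, worse by 90.
Swapping Delta↔Granite (Delta→Route 1 $86k, Granite→Route 5 $126k) loses 52.

Max total: $649k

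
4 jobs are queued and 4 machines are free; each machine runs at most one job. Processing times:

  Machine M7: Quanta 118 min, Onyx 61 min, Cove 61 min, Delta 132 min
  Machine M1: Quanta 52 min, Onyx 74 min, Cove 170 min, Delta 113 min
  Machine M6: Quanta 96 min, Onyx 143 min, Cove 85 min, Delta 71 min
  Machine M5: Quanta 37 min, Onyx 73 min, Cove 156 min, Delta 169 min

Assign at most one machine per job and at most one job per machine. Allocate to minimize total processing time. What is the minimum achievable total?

Min total: 243 min

This is the linear assignment problem.
Optimal: Quanta→Machine M5 (37 min), Onyx→Machine M1 (74 min), Cove→Machine M7 (61 min), Delta→Machine M6 (71 min) — total 37+74+61+71 = 243 min.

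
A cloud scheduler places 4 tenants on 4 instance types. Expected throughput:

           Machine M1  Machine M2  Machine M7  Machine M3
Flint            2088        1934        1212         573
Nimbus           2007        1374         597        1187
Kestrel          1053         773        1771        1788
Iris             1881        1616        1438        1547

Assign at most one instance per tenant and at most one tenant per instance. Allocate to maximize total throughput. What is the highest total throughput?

Maximum total: 7259 ops/s

Optimal: Flint→Machine M2 (1934 ops/s), Nimbus→Machine M1 (2007 ops/s), Kestrel→Machine M7 (1771 ops/s), Iris→Machine M3 (1547 ops/s) — total 1934+2007+1771+1547 = 7259 ops/s.
Max-entry greedy (repeatedly take the single best remaining cell) gives 6089 ops/s, worse by 1170.
Next-best assignment: Flint→Machine M2, Nimbus→Machine M1, Kestrel→Machine M3, Iris→Machine M7 = 7167 ops/s.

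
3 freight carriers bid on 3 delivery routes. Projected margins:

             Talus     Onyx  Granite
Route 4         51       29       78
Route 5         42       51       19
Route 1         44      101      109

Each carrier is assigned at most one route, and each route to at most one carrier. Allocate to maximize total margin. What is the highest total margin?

Optimal: Talus→Route 5 ($42k), Onyx→Route 1 ($101k), Granite→Route 4 ($78k) — total 42+101+78 = $221k.
Next-best assignment: Talus→Route 4, Onyx→Route 5, Granite→Route 1 = $211k.

Max total: $221k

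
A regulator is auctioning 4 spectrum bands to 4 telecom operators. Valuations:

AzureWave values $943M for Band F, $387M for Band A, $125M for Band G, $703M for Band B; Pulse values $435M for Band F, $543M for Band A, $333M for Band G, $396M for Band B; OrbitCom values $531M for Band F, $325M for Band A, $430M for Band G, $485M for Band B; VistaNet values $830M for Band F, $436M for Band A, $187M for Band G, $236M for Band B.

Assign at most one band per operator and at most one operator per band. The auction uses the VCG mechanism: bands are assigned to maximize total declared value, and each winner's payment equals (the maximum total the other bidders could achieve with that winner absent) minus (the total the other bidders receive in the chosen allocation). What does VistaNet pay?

Efficient allocation: AzureWave→Band B ($703M), Pulse→Band A ($543M), OrbitCom→Band G ($430M), VistaNet→Band F ($830M); total welfare W = $2506M.
VistaNet receives Band F at value $830M, so the others get W − 830 = $1676M.
Without VistaNet: best allocation of the remaining 3 bidders over all 4 bands is AzureWave→Band F ($943M), Pulse→Band A ($543M), OrbitCom→Band B ($485M), total $1971M.
VCG payment = (others' best without VistaNet) − (others' welfare with VistaNet) = 1971 − 1676 = $295M.

VistaNet pays $295M.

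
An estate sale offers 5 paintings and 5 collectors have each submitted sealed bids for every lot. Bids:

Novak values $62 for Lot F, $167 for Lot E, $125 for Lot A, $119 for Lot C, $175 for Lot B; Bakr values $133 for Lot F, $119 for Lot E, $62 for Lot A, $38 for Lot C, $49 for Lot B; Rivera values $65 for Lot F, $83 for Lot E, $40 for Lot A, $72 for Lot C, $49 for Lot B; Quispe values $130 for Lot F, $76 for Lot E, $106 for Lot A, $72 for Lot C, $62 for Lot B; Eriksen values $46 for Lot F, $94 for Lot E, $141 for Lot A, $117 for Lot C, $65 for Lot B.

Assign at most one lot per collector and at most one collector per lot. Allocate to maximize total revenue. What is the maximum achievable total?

Optimal: Novak→Lot B ($175), Bakr→Lot E ($119), Rivera→Lot C ($72), Quispe→Lot F ($130), Eriksen→Lot A ($141) — total 175+119+72+130+141 = $637.
Row-greedy (each collector in turn takes its best remaining lot) gives $614, worse by 23.
Next-best assignment: Novak→Lot B, Bakr→Lot F, Rivera→Lot E, Quispe→Lot A, Eriksen→Lot C = $614.

Max total: $637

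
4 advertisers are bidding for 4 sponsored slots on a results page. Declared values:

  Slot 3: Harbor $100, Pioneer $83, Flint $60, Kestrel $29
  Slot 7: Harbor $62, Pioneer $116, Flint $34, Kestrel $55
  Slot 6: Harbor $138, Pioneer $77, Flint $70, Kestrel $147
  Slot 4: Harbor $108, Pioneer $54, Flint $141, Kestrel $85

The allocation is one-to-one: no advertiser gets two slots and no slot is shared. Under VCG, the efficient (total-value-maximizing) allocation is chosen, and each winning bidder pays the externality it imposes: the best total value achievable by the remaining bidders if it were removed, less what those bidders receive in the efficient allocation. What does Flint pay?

Efficient allocation: Harbor→Slot 3 ($100), Pioneer→Slot 7 ($116), Flint→Slot 4 ($141), Kestrel→Slot 6 ($147); total welfare W = $504.
Flint receives Slot 4 at value $141, so the others get W − 141 = $363.
Without Flint: best allocation of the remaining 3 bidders over all 4 slots is Harbor→Slot 4 ($108), Pioneer→Slot 7 ($116), Kestrel→Slot 6 ($147), total $371.
VCG payment = (others' best without Flint) − (others' welfare with Flint) = 371 − 363 = $8.

Flint pays $8.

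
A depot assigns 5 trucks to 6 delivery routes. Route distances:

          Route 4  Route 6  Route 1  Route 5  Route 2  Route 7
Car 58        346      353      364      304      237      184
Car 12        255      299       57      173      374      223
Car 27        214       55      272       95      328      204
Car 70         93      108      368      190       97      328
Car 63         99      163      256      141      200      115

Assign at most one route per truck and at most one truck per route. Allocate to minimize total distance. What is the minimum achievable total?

Min total: 492 km

This is a one-to-one assignment (minimum-cost bipartite matching).
Optimal: Car 58→Route 7 (184 km), Car 12→Route 1 (57 km), Car 27→Route 6 (55 km), Car 70→Route 2 (97 km), Car 63→Route 4 (99 km) — total 184+57+55+97+99 = 492 km.
Column-greedy (each route in turn goes to its cheapest remaining truck) gives 583 km, worse by 91.
Next-best assignment: Car 58→Route 7, Car 12→Route 1, Car 27→Route 6, Car 70→Route 4, Car 63→Route 5 = 530 km.
Swapping Car 63↔Car 58 (Car 63→Route 7 115 km, Car 58→Route 4 346 km) adds 178.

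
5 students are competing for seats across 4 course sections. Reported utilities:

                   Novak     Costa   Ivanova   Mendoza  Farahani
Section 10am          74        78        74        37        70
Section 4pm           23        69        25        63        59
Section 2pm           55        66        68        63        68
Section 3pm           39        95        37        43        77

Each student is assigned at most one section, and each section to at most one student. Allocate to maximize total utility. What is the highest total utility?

This is a one-to-one assignment (maximum-weight bipartite matching).
Optimal: Novak→Section 10am (74 points), Mendoza→Section 4pm (63 points), Ivanova→Section 2pm (68 points), Costa→Section 3pm (95 points) — total 74+63+68+95 = 300 points.
Column-greedy (each section in turn goes to its best remaining student) gives 286 points, worse by 14.

Maximum total: 300 points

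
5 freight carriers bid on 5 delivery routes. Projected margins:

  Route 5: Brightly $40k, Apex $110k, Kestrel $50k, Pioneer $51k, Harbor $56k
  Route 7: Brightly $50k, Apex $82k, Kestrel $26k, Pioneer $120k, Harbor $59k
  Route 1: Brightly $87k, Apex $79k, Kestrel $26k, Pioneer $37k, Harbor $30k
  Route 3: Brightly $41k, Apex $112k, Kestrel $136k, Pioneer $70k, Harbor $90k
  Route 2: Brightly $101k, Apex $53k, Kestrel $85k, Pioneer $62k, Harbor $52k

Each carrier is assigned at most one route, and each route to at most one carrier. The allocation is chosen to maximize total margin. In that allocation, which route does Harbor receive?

This is the linear assignment problem.
Optimal: Brightly→Route 1 ($87k), Apex→Route 5 ($110k), Kestrel→Route 3 ($136k), Pioneer→Route 7 ($120k), Harbor→Route 2 ($52k) — total 87+110+136+120+52 = $505k.
Max-entry greedy (repeatedly take the single best remaining cell) gives $497k, worse by 8.
Checked against all permutations: $505k is optimal.
Harbor's own top route is Route 3 ($90k), but forcing Harbor→Route 3 and reassigning the rest optimally gives only $492k — worse by 13.

Harbor receives Route 2.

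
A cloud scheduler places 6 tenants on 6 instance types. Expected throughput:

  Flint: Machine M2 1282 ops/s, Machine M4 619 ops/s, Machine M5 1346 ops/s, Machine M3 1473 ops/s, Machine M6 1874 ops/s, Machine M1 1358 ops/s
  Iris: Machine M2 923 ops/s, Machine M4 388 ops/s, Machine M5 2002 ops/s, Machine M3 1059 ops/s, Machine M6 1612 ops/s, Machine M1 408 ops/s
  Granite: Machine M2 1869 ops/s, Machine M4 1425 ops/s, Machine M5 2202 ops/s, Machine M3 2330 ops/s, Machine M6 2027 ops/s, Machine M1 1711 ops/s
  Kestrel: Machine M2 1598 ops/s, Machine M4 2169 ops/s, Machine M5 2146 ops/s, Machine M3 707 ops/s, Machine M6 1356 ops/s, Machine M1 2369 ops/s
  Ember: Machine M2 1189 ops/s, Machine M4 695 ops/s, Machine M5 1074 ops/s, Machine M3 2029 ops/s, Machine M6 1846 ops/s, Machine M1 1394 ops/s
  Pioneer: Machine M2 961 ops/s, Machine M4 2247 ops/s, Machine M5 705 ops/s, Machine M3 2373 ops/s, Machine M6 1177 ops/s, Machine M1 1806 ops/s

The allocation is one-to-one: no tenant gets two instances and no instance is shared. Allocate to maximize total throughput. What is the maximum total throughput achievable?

Max total: 12390 ops/s

Optimal: Flint→Machine M6 (1874 ops/s), Iris→Machine M5 (2002 ops/s), Granite→Machine M2 (1869 ops/s), Kestrel→Machine M1 (2369 ops/s), Ember→Machine M3 (2029 ops/s), Pioneer→Machine M4 (2247 ops/s) — total 1874+2002+1869+2369+2029+2247 = 12390 ops/s.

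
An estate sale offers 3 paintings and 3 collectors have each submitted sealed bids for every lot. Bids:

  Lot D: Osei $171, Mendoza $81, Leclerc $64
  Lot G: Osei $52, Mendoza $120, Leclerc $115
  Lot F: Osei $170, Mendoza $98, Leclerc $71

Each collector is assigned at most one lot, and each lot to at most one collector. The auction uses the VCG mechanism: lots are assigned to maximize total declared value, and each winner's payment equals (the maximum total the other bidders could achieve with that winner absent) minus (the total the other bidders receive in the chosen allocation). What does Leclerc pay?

Efficient allocation: Osei→Lot D ($171), Mendoza→Lot F ($98), Leclerc→Lot G ($115); total welfare W = $384.
Leclerc receives Lot G at value $115, so the others get W − 115 = $269.
Without Leclerc: best allocation of the remaining 2 bidders over all 3 lots is Osei→Lot D ($171), Mendoza→Lot G ($120), total $291.
VCG payment = (others' best without Leclerc) − (others' welfare with Leclerc) = 291 − 269 = $22.

Leclerc pays $22.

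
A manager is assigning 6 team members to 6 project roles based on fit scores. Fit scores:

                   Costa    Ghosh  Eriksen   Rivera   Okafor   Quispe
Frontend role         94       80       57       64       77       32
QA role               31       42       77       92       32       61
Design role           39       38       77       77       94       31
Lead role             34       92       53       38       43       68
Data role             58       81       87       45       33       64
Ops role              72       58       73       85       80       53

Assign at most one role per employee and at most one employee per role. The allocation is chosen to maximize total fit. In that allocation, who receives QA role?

Quispe receives QA role.

Optimal: Costa→Frontend role (94 pts), Ghosh→Lead role (92 pts), Eriksen→Data role (87 pts), Rivera→Ops role (85 pts), Okafor→Design role (94 pts), Quispe→QA role (61 pts) — total 94+92+87+85+94+61 = 513 pts.
Quispe's own top role is Lead role (68 pts), but forcing Quispe→Lead role and reassigning the rest optimally gives only 502 pts — worse by 11.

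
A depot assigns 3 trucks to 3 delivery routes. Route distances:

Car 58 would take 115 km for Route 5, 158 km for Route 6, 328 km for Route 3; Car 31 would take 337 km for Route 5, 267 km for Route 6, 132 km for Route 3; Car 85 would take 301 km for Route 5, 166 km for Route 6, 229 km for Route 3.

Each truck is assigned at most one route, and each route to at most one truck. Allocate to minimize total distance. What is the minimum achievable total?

Min total: 413 km

Optimal: Car 58→Route 5 (115 km), Car 31→Route 3 (132 km), Car 85→Route 6 (166 km) — total 115+132+166 = 413 km.
Every other assignment is strictly worse.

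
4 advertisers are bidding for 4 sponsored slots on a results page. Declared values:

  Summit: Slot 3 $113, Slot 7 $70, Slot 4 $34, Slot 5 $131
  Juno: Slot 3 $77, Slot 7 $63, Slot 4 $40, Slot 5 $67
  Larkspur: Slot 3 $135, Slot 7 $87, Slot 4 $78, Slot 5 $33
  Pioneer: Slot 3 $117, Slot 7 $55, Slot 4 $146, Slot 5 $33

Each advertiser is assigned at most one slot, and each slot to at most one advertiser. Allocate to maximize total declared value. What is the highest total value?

Maximum total: $475

Optimal: Summit→Slot 5 ($131), Juno→Slot 7 ($63), Larkspur→Slot 3 ($135), Pioneer→Slot 4 ($146) — total 131+63+135+146 = $475.
Next-best assignment: Summit→Slot 5, Juno→Slot 3, Larkspur→Slot 7, Pioneer→Slot 4 = $441.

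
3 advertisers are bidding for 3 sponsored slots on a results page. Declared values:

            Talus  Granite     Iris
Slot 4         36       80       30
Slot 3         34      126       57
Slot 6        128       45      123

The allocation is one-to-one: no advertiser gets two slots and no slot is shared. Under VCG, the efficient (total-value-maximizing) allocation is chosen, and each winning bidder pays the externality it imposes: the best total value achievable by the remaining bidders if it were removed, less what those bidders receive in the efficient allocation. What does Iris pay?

Efficient allocation: Talus→Slot 4 ($36), Granite→Slot 3 ($126), Iris→Slot 6 ($123); total welfare W = $285.
Iris receives Slot 6 at value $123, so the others get W − 123 = $162.
Without Iris: best allocation of the remaining 2 bidders over all 3 slots is Talus→Slot 6 ($128), Granite→Slot 3 ($126), total $254.
VCG payment = (others' best without Iris) − (others' welfare with Iris) = 254 − 162 = $92.

Iris pays $92.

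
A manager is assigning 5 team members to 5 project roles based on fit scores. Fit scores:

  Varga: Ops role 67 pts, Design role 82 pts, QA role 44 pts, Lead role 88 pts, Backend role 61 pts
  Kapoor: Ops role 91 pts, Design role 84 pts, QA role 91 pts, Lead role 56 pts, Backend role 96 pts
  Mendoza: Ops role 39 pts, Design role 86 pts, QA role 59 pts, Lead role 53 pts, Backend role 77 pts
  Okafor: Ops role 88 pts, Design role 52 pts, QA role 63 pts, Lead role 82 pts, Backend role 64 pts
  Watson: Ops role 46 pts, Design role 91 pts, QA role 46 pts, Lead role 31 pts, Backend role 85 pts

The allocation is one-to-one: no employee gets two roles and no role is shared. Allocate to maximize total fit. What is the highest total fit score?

Max total: 438 pts

Optimal: Varga→Lead role (88 pts), Kapoor→QA role (91 pts), Mendoza→Design role (86 pts), Okafor→Ops role (88 pts), Watson→Backend role (85 pts) — total 88+91+86+88+85 = 438 pts.
Row-greedy (each employee in turn takes its best remaining role) gives 404 pts, worse by 34.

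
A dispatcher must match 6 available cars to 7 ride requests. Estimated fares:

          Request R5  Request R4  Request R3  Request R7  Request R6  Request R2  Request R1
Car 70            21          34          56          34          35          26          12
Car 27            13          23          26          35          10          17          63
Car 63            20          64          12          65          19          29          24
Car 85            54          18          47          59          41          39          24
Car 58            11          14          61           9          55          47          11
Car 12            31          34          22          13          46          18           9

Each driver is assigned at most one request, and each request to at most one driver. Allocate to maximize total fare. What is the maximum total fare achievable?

Treat this as an assignment problem: match each driver to one request.
Optimal: Car 70→Request R3 ($56), Car 27→Request R1 ($63), Car 63→Request R4 ($64), Car 85→Request R7 ($59), Car 58→Request R2 ($47), Car 12→Request R6 ($46) — total 56+63+64+59+47+46 = $335.
Column-greedy (each request in turn goes to its best remaining driver) gives $286, worse by 49.
Swapping Car 12↔Car 70 (Car 12→Request R3 $22, Car 70→Request R6 $35) loses 45.

Maximum total: $335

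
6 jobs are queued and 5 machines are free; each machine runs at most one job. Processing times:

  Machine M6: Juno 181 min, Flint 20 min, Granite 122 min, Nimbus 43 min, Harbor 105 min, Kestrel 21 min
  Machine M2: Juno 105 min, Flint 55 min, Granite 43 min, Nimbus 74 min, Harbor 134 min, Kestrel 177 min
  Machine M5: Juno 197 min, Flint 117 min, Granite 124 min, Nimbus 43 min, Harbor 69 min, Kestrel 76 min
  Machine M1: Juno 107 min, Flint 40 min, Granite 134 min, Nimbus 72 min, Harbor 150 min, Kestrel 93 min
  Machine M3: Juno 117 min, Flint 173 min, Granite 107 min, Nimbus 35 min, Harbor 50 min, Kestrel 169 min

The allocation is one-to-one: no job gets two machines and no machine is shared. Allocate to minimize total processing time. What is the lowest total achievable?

Min total: 197 min

This is the linear assignment problem.
Optimal: Kestrel→Machine M6 (21 min), Granite→Machine M2 (43 min), Nimbus→Machine M5 (43 min), Flint→Machine M1 (40 min), Harbor→Machine M3 (50 min) — total 21+43+43+40+50 = 197 min.
Min-entry greedy (repeatedly take the single cheapest remaining cell) gives 260 min, worse by 63.
Every other assignment is strictly worse.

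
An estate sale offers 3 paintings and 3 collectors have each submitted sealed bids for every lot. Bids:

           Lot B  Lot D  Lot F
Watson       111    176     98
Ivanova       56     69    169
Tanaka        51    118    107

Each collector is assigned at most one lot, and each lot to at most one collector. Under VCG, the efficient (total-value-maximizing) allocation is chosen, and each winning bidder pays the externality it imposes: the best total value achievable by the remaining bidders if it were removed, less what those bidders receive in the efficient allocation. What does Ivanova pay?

Ivanova pays $54.

Efficient allocation: Watson→Lot B ($111), Ivanova→Lot F ($169), Tanaka→Lot D ($118); total welfare W = $398.
Ivanova receives Lot F at value $169, so the others get W − 169 = $229.
Without Ivanova: best allocation of the remaining 2 bidders over all 3 lots is Watson→Lot D ($176), Tanaka→Lot F ($107), total $283.
VCG payment = (others' best without Ivanova) − (others' welfare with Ivanova) = 283 − 229 = $54.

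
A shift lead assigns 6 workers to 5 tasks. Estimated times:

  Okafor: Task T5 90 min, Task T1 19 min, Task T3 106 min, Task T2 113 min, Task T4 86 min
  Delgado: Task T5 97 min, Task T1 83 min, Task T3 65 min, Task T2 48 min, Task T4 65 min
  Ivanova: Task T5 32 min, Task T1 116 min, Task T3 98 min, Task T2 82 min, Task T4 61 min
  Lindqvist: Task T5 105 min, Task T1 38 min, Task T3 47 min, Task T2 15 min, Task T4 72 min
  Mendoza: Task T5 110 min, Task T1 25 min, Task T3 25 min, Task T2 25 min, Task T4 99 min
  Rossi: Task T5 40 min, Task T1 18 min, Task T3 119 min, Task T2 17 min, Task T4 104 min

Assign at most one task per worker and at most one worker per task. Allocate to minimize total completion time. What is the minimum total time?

This is a one-to-one assignment (minimum-cost bipartite matching).
Optimal: Ivanova→Task T5 (32 min), Rossi→Task T1 (18 min), Mendoza→Task T3 (25 min), Lindqvist→Task T2 (15 min), Delgado→Task T4 (65 min) — total 32+18+25+15+65 = 155 min.
Row-greedy (each worker in turn takes its cheapest remaining task) gives 245 min, worse by 90.

Minimum total: 155 min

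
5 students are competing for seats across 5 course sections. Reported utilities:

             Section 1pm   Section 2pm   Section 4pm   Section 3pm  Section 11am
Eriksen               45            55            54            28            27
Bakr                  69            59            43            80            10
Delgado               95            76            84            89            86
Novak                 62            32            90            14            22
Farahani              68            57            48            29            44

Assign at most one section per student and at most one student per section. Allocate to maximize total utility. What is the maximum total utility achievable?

Optimal: Eriksen→Section 2pm (55 points), Bakr→Section 3pm (80 points), Delgado→Section 11am (86 points), Novak→Section 4pm (90 points), Farahani→Section 1pm (68 points) — total 55+80+86+90+68 = 379 points.
Row-greedy (each student in turn takes its best remaining section) gives 364 points, worse by 15.
Next-best assignment: Eriksen→Section 2pm, Bakr→Section 3pm, Delgado→Section 1pm, Novak→Section 4pm, Farahani→Section 11am = 364 points.
Every other assignment is strictly worse.

Maximum total: 379 points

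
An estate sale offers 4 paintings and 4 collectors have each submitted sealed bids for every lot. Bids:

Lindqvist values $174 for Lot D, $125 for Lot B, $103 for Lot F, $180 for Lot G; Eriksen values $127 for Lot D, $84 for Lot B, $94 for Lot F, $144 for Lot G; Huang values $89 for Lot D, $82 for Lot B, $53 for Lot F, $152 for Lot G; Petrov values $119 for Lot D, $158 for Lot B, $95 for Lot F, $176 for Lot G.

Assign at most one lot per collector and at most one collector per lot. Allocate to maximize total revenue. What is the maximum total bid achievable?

Max total: $578

This is the linear assignment problem.
Optimal: Lindqvist→Lot D ($174), Eriksen→Lot F ($94), Huang→Lot G ($152), Petrov→Lot B ($158) — total 174+94+152+158 = $578.
Max-entry greedy (repeatedly take the single best remaining cell) gives $518, worse by 60.
Swapping Huang↔Lindqvist (Huang→Lot D $89, Lindqvist→Lot G $180) loses 57.
Checked against all permutations: $578 is optimal.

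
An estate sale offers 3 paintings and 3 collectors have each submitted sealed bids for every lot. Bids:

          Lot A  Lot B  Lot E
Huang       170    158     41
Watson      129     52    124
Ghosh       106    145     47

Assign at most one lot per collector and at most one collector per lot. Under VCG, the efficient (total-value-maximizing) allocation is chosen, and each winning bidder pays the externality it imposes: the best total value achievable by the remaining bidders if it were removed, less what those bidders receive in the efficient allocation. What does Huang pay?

Efficient allocation: Huang→Lot A ($170), Watson→Lot E ($124), Ghosh→Lot B ($145); total welfare W = $439.
Huang receives Lot A at value $170, so the others get W − 170 = $269.
Without Huang: best allocation of the remaining 2 bidders over all 3 lots is Watson→Lot A ($129), Ghosh→Lot B ($145), total $274.
VCG payment = (others' best without Huang) − (others' welfare with Huang) = 274 − 269 = $5.

Huang pays $5.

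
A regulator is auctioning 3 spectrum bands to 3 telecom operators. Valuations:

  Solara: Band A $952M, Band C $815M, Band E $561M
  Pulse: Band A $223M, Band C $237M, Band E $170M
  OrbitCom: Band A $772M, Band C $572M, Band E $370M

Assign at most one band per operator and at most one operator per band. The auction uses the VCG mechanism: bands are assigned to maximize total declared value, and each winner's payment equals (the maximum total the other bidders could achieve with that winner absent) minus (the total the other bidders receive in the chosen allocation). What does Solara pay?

Solara pays $67M.

Efficient allocation: Solara→Band C ($815M), Pulse→Band E ($170M), OrbitCom→Band A ($772M); total welfare W = $1757M.
Solara receives Band C at value $815M, so the others get W − 815 = $942M.
Without Solara: best allocation of the remaining 2 bidders over all 3 bands is Pulse→Band C ($237M), OrbitCom→Band A ($772M), total $1009M.
VCG payment = (others' best without Solara) − (others' welfare with Solara) = 1009 − 942 = $67M.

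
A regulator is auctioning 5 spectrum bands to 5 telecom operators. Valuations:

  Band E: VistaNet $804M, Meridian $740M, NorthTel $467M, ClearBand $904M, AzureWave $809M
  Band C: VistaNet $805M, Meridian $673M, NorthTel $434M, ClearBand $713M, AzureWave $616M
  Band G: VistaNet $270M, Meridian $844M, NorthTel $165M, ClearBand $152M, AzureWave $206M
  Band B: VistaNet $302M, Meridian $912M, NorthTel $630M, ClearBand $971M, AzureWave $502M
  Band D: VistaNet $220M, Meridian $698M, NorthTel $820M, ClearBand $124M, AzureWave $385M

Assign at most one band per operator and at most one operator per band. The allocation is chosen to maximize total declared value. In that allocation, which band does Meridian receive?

Meridian receives Band G.

Optimal: VistaNet→Band C ($805M), Meridian→Band G ($844M), NorthTel→Band D ($820M), ClearBand→Band B ($971M), AzureWave→Band E ($809M) — total 805+844+820+971+809 = $4249M.
Column-greedy (each band in turn goes to its best remaining operator) gives $3568M, worse by 681.
Next-best assignment: VistaNet→Band E, Meridian→Band G, NorthTel→Band D, ClearBand→Band B, AzureWave→Band C = $4055M.
Meridian's own top band is Band B ($912M), but forcing Meridian→Band B and reassigning the rest optimally gives only $3647M — worse by 602.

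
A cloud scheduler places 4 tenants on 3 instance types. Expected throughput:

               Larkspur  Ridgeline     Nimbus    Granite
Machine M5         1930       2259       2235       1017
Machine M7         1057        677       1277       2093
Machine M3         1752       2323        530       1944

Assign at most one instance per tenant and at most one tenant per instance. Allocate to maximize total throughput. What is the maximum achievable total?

This is a one-to-one assignment (maximum-weight bipartite matching).
Optimal: Nimbus→Machine M5 (2235 ops/s), Granite→Machine M7 (2093 ops/s), Ridgeline→Machine M3 (2323 ops/s) — total 2235+2093+2323 = 6651 ops/s.
Column-greedy (each instance in turn goes to its best remaining tenant) gives 6104 ops/s, worse by 547.
Next-best assignment: Larkspur→Machine M5, Granite→Machine M7, Ridgeline→Machine M3 = 6346 ops/s.
No other one-to-one assignment exceeds 6651 ops/s.

Maximum total: 6651 ops/s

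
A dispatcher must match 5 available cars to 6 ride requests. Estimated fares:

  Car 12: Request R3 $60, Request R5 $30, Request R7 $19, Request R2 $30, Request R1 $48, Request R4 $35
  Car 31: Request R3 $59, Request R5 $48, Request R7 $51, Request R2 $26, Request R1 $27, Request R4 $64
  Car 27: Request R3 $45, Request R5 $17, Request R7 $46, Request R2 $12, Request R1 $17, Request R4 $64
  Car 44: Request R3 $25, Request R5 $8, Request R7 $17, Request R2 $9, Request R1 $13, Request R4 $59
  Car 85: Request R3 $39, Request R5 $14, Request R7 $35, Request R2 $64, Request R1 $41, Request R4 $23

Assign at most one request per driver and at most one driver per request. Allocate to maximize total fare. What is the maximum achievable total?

Optimal: Car 12→Request R3 ($60), Car 31→Request R5 ($48), Car 27→Request R7 ($46), Car 44→Request R4 ($59), Car 85→Request R2 ($64) — total 60+48+46+59+64 = $277.
Max-entry greedy (repeatedly take the single best remaining cell) gives $247, worse by 30.
Swapping Car 44↔Car 85 (Car 44→Request R2 $9, Car 85→Request R4 $23) loses 91.
Checked against all permutations: $277 is optimal.

Max total: $277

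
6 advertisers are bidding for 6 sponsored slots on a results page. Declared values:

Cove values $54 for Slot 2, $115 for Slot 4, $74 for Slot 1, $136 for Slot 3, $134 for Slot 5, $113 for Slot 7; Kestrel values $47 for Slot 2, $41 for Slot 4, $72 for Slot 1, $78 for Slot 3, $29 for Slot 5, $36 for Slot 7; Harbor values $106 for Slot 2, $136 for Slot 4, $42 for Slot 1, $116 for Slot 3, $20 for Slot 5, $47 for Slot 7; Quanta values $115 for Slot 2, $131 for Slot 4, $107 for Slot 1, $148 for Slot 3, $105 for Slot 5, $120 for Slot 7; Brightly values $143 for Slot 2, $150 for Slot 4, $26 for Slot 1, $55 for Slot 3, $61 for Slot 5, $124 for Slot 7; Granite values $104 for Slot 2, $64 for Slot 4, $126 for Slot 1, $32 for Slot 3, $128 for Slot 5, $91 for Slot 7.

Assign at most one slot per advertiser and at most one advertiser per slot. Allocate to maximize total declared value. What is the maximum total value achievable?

Optimal: Cove→Slot 7 ($113), Kestrel→Slot 1 ($72), Harbor→Slot 4 ($136), Quanta→Slot 3 ($148), Brightly→Slot 2 ($143), Granite→Slot 5 ($128) — total 113+72+136+148+143+128 = $740.

Max total: $740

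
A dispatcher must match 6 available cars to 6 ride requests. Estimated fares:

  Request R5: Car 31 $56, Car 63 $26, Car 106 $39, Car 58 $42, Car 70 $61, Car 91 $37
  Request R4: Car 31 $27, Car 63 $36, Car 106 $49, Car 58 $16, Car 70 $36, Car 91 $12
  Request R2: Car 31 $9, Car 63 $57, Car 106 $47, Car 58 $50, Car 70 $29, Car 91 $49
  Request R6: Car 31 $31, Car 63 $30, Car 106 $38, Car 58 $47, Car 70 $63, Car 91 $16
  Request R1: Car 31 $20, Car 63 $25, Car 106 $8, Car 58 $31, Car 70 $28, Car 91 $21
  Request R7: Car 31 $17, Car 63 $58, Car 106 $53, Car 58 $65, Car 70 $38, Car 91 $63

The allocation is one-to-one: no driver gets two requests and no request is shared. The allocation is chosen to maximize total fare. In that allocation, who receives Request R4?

Optimal: Car 31→Request R5 ($56), Car 63→Request R2 ($57), Car 106→Request R4 ($49), Car 58→Request R1 ($31), Car 70→Request R6 ($63), Car 91→Request R7 ($63) — total 56+57+49+31+63+63 = $319.
Max-entry greedy (repeatedly take the single best remaining cell) gives $311, worse by 8.
Swapping Car 58↔Car 70 (Car 58→Request R6 $47, Car 70→Request R1 $28) loses 19.
Car 106's own top request is Request R7 ($53), but forcing Car 106→Request R7 and reassigning the rest optimally gives only $288 — worse by 31.

Car 106 receives Request R4.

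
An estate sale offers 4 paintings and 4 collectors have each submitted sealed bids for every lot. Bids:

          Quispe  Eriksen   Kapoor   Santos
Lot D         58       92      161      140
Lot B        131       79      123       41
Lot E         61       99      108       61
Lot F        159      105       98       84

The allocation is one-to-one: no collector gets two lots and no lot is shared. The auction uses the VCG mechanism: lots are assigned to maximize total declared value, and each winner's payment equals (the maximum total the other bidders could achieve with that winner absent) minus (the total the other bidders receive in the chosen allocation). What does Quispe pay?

Quispe pays $6.

Efficient allocation: Quispe→Lot F ($159), Eriksen→Lot E ($99), Kapoor→Lot B ($123), Santos→Lot D ($140); total welfare W = $521.
Quispe receives Lot F at value $159, so the others get W − 159 = $362.
Without Quispe: best allocation of the remaining 3 bidders over all 4 lots is Eriksen→Lot F ($105), Kapoor→Lot B ($123), Santos→Lot D ($140), total $368.
VCG payment = (others' best without Quispe) − (others' welfare with Quispe) = 368 − 362 = $6.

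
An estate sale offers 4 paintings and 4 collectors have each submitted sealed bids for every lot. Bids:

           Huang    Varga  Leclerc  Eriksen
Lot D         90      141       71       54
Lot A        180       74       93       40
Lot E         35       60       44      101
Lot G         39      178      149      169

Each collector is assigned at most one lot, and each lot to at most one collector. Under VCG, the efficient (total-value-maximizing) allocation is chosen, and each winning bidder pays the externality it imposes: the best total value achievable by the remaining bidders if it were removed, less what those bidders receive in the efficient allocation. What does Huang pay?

Huang pays $12.

Efficient allocation: Huang→Lot A ($180), Varga→Lot D ($141), Leclerc→Lot G ($149), Eriksen→Lot E ($101); total welfare W = $571.
Huang receives Lot A at value $180, so the others get W − 180 = $391.
Without Huang: best allocation of the remaining 3 bidders over all 4 lots is Varga→Lot D ($141), Leclerc→Lot A ($93), Eriksen→Lot G ($169), total $403.
VCG payment = (others' best without Huang) − (others' welfare with Huang) = 403 − 391 = $12.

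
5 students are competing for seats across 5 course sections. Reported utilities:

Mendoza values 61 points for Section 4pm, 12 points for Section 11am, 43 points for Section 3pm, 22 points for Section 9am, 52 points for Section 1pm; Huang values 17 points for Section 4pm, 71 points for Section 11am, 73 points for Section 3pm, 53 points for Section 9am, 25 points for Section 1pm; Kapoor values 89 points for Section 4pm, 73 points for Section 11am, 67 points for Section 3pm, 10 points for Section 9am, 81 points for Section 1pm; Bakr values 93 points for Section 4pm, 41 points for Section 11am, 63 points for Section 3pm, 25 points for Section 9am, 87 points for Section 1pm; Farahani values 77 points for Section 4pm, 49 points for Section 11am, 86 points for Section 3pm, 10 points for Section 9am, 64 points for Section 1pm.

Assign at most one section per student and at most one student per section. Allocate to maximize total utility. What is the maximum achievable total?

Optimal: Mendoza→Section 4pm (61 points), Huang→Section 9am (53 points), Kapoor→Section 11am (73 points), Bakr→Section 1pm (87 points), Farahani→Section 3pm (86 points) — total 61+53+73+87+86 = 360 points.
Max-entry greedy (repeatedly take the single best remaining cell) gives 353 points, worse by 7.
Checked against all permutations: 360 points is optimal.

Max total: 360 points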